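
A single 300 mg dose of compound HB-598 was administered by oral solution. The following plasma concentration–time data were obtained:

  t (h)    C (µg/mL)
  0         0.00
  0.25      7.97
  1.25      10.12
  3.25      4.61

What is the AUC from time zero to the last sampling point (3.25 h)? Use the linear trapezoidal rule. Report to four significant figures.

Trapezoidal AUC_0→3.25:
  [0→0.25]: (0.00+7.97)/2 × 0.25 = 0.99625
  [0.25→1.25]: (7.97+10.12)/2 × 1 = 9.045
  [1.25→3.25]: (10.12+4.61)/2 × 2 = 14.73
  Sum = 24.77125 µg/mL·h

AUC = 24.77 µg/mL·h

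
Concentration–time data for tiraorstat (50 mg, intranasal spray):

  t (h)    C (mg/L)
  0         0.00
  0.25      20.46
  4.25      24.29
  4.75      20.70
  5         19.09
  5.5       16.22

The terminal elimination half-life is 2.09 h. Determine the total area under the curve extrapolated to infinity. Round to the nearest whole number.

Trapezoidal AUC_0→5.5:
  [0→0.25]: (0.00+20.46)/2 × 0.25 = 2.5575
  [0.25→4.25]: (20.46+24.29)/2 × 4 = 89.5
  [4.25→4.75]: (24.29+20.70)/2 × 0.5 = 11.2475
  [4.75→5]: (20.70+19.09)/2 × 0.25 = 4.97375
  [5→5.5]: (19.09+16.22)/2 × 0.5 = 8.8275
  Sum = 117.10625 mg/L·h
k_e = ln2 / t½ = 0.693147 / 2.09 = 0.3316 h^-1
Extrapolated tail: C_last / k_e = 16.22 / 0.3316 = 48.914
AUC_0→∞ = 117.10625 + 48.914 = 166.02025 mg/L·h

AUC = 166 mg/L·h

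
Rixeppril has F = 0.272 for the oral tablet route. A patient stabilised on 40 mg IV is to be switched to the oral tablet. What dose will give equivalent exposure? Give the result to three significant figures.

For equal systemic exposure: F × D_ev = D_iv
D_ev = D_iv / F = 40 / 0.272 = 147.059 mg

D_oral = 147 mg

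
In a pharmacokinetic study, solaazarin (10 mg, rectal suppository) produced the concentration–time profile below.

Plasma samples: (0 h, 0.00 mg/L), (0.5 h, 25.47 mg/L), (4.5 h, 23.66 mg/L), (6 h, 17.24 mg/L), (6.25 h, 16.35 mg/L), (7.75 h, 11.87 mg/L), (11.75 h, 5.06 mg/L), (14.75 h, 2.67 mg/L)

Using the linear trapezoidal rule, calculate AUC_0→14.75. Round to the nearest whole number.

AUC = 206 mg/L·h

Trapezoidal AUC_0→14.75:
  [0→0.5]: (0.00+25.47)/2 × 0.5 = 6.3675
  [0.5→4.5]: (25.47+23.66)/2 × 4 = 98.26
  [4.5→6]: (23.66+17.24)/2 × 1.5 = 30.675
  [6→6.25]: (17.24+16.35)/2 × 0.25 = 4.19875
  [6.25→7.75]: (16.35+11.87)/2 × 1.5 = 21.165
  [7.75→11.75]: (11.87+5.06)/2 × 4 = 33.86
  [11.75→14.75]: (5.06+2.67)/2 × 3 = 11.595
  Sum = 206.12125 mg/L·h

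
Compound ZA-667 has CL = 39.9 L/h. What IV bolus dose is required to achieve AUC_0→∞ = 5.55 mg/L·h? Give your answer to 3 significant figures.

Dose_iv = CL × AUC_0→∞
     = 39.9 × 5.55 = 221.445 mg

Dose = 221 mg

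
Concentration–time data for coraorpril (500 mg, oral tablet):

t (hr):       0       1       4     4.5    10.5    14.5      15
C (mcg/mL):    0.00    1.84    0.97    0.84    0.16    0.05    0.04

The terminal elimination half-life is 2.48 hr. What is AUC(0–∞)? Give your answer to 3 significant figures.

Trapezoidal AUC_0→15:
  [0→1]: (0.00+1.84)/2 × 1 = 0.92
  [1→4]: (1.84+0.97)/2 × 3 = 4.215
  [4→4.5]: (0.97+0.84)/2 × 0.5 = 0.4525
  [4.5→10.5]: (0.84+0.16)/2 × 6 = 3.0
  [10.5→14.5]: (0.16+0.05)/2 × 4 = 0.42
  [14.5→15]: (0.05+0.04)/2 × 0.5 = 0.0225
  Sum = 9.03 mcg/mL·hr
k_e = ln2 / t½ = 0.693147 / 2.48 = 0.2795 hr^-1
Extrapolated tail: C_last / k_e = 0.04 / 0.2795 = 0.143
AUC_0→∞ = 9.03 + 0.143 = 9.173 mcg/mL·hr

AUC = 9.17 mcg/mL·hr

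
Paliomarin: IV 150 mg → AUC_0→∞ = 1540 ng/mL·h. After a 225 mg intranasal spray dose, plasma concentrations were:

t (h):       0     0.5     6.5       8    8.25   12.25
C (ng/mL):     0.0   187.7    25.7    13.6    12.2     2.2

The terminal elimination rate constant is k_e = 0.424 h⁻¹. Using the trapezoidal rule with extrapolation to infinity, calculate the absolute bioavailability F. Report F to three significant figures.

Trapezoidal AUC_0→12.25 (intranasal spray):
  [0→0.5]: (0.0+187.7)/2 × 0.5 = 46.925
  [0.5→6.5]: (187.7+25.7)/2 × 6 = 640.2
  [6.5→8]: (25.7+13.6)/2 × 1.5 = 29.475
  [8→8.25]: (13.6+12.2)/2 × 0.25 = 3.225
  [8.25→12.25]: (12.2+2.2)/2 × 4 = 28.8
  Sum = 748.625 ng/mL·h
Tail: C_last/k_e = 2.2/0.424 = 5.189
AUC_0→∞ (intranasal spray) = 748.625 + 5.189 = 753.814 ng/mL·h
F = (AUC_ev/D_ev)/(AUC_iv/D_iv) = (753.814/225)/(1540/150) = 3.35028/10.2667 = 0.3263

F = 0.326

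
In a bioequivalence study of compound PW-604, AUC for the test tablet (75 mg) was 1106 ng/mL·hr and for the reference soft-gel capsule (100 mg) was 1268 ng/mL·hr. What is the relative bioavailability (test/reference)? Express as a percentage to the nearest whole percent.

F_rel = 116%

F_rel = (AUC_test/D_test) / (AUC_ref/D_ref)
      = (1106/75) / (1268/100)
      = 14.7467 / 12.68 = 1.1630 = 116.30%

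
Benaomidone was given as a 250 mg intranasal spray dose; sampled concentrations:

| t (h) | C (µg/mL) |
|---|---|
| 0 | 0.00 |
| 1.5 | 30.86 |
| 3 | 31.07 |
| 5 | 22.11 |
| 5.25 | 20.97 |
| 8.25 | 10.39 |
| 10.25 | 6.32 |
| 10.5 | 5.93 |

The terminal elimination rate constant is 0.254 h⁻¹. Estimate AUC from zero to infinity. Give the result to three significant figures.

AUC = 217 µg/mL·h

Trapezoidal AUC_0→10.5:
  [0→1.5]: (0.00+30.86)/2 × 1.5 = 23.145
  [1.5→3]: (30.86+31.07)/2 × 1.5 = 46.4475
  [3→5]: (31.07+22.11)/2 × 2 = 53.18
  [5→5.25]: (22.11+20.97)/2 × 0.25 = 5.385
  [5.25→8.25]: (20.97+10.39)/2 × 3 = 47.04
  [8.25→10.25]: (10.39+6.32)/2 × 2 = 16.71
  [10.25→10.5]: (6.32+5.93)/2 × 0.25 = 1.53125
  Sum = 193.43875 µg/mL·h
Extrapolated tail: C_last / k_e = 5.93 / 0.254 = 23.346
AUC_0→∞ = 193.43875 + 23.346 = 216.78475 µg/mL·h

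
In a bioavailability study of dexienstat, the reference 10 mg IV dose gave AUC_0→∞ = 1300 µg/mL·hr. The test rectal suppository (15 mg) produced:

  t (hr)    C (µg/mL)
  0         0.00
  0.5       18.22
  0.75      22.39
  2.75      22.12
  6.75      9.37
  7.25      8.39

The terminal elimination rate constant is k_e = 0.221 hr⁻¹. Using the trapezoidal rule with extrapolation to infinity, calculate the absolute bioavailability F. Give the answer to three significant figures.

F = 0.0818

Trapezoidal AUC_0→7.25 (rectal suppository):
  [0→0.5]: (0.00+18.22)/2 × 0.5 = 4.555
  [0.5→0.75]: (18.22+22.39)/2 × 0.25 = 5.07625
  [0.75→2.75]: (22.39+22.12)/2 × 2 = 44.51
  [2.75→6.75]: (22.12+9.37)/2 × 4 = 62.98
  [6.75→7.25]: (9.37+8.39)/2 × 0.5 = 4.44
  Sum = 121.56125 µg/mL·hr
Tail: C_last/k_e = 8.39/0.221 = 37.964
AUC_0→∞ (rectal suppository) = 121.56125 + 37.964 = 159.52525 µg/mL·hr
F = (AUC_ev/D_ev)/(AUC_iv/D_iv) = (159.52525/15)/(1300/10) = 10.635/130 = 0.0818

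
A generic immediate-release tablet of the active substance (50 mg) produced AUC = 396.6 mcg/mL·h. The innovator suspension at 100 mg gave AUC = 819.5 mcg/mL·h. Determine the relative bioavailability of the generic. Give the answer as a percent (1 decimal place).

F_rel = 96.8%

F_rel = (AUC_test/D_test) / (AUC_ref/D_ref)
      = (396.6/50) / (819.5/100)
      = 7.932 / 8.195 = 0.9679 = 96.79%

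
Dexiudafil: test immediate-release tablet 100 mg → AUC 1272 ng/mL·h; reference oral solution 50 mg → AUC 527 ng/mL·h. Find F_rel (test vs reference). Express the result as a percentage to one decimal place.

F_rel = 120.7%

F_rel = (AUC_test/D_test) / (AUC_ref/D_ref)
      = (1272/100) / (527/50)
      = 12.72 / 10.54 = 1.2068 = 120.68%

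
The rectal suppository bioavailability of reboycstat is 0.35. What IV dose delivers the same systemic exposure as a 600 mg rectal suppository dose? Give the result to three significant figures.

D_iv = 210 mg

Systemic exposure from an extravascular dose = F × D_ev, so the equivalent IV dose is F × D_ev.
D_iv = F × D_ev = 0.35 × 600 = 210 mg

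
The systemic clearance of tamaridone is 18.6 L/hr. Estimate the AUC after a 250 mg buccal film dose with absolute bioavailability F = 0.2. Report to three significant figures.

AUC = 2.69 mg/L·hr

AUC_0→∞ = F × Dose / CL
        = 0.2 × 250 / 18.6 = 2.68817 mg/L·hr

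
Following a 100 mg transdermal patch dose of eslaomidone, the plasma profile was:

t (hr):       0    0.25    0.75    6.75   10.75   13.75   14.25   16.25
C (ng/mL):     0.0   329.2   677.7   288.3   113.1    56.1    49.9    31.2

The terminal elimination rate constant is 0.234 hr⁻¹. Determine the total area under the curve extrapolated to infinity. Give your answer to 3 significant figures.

Trapezoidal AUC_0→16.25:
  [0→0.25]: (0.0+329.2)/2 × 0.25 = 41.15
  [0.25→0.75]: (329.2+677.7)/2 × 0.5 = 251.725
  [0.75→6.75]: (677.7+288.3)/2 × 6 = 2898.0
  [6.75→10.75]: (288.3+113.1)/2 × 4 = 802.8
  [10.75→13.75]: (113.1+56.1)/2 × 3 = 253.8
  [13.75→14.25]: (56.1+49.9)/2 × 0.5 = 26.5
  [14.25→16.25]: (49.9+31.2)/2 × 2 = 81.1
  Sum = 4355.075 ng/mL·hr
Extrapolated tail: C_last / k_e = 31.2 / 0.234 = 133.333
AUC_0→∞ = 4355.075 + 133.333 = 4488.408 ng/mL·hr

AUC = 4490 ng/mL·hr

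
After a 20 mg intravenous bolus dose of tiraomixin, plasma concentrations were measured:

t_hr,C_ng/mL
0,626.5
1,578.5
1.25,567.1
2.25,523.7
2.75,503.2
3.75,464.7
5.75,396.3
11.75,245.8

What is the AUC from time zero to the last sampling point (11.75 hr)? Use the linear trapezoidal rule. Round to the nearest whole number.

AUC = 4819 ng/mL·hr

Trapezoidal AUC_0→11.75:
  [0→1]: (626.5+578.5)/2 × 1 = 602.5
  [1→1.25]: (578.5+567.1)/2 × 0.25 = 143.2
  [1.25→2.25]: (567.1+523.7)/2 × 1 = 545.4
  [2.25→2.75]: (523.7+503.2)/2 × 0.5 = 256.725
  [2.75→3.75]: (503.2+464.7)/2 × 1 = 483.95
  [3.75→5.75]: (464.7+396.3)/2 × 2 = 861.0
  [5.75→11.75]: (396.3+245.8)/2 × 6 = 1926.3
  Sum = 4819.075 ng/mL·hr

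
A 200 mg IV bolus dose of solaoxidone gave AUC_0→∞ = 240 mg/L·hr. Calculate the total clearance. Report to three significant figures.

CL = Dose_iv / AUC_0→∞
   = 200 / 240 = 0.833333 L/hr

CL = 0.833 L/hr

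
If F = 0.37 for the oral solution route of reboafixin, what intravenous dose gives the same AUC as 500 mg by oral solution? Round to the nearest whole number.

D_iv = 185 mg

Systemic exposure from an extravascular dose = F × D_ev, so the equivalent IV dose is F × D_ev.
D_iv = F × D_ev = 0.37 × 500 = 185 mg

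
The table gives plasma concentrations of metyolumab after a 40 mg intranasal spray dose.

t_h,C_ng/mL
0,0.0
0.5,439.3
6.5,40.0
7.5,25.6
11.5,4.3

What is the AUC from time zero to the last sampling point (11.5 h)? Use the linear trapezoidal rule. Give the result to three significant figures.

Trapezoidal AUC_0→11.5:
  [0→0.5]: (0.0+439.3)/2 × 0.5 = 109.825
  [0.5→6.5]: (439.3+40.0)/2 × 6 = 1437.9
  [6.5→7.5]: (40.0+25.6)/2 × 1 = 32.8
  [7.5→11.5]: (25.6+4.3)/2 × 4 = 59.8
  Sum = 1640.325 ng/mL·h

AUC = 1640 ng/mL·h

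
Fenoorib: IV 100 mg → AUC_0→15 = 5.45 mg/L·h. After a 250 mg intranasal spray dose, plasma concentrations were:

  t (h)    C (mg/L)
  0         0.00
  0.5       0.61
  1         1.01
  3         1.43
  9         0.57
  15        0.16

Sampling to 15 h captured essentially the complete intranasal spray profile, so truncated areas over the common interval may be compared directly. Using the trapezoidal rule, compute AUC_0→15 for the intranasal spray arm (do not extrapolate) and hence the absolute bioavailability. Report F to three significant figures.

Trapezoidal AUC_0→15 (intranasal spray):
  [0→0.5]: (0.00+0.61)/2 × 0.5 = 0.1525
  [0.5→1]: (0.61+1.01)/2 × 0.5 = 0.405
  [1→3]: (1.01+1.43)/2 × 2 = 2.44
  [3→9]: (1.43+0.57)/2 × 6 = 6.0
  [9→15]: (0.57+0.16)/2 × 6 = 2.19
  Sum = 11.1875 mg/L·h
F = (AUC_ev/D_ev)/(AUC_iv/D_iv) = (11.1875/250)/(5.45/100) = 0.04475/0.0545 = 0.8211

F = 0.821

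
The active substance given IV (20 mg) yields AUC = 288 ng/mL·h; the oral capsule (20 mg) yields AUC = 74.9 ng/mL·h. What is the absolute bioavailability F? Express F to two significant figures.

F = (AUC_ev / D_ev) / (AUC_iv / D_iv)
  = (74.9/20) / (288/20)
  = 3.745 / 14.4 = 0.2601

F = 0.26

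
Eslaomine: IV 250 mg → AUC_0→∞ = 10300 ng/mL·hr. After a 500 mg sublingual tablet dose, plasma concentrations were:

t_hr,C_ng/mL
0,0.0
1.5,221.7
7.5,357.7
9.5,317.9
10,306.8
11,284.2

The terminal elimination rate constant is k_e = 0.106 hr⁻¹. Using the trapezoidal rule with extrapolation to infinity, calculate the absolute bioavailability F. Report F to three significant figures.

Trapezoidal AUC_0→11 (sublingual tablet):
  [0→1.5]: (0.0+221.7)/2 × 1.5 = 166.275
  [1.5→7.5]: (221.7+357.7)/2 × 6 = 1738.2
  [7.5→9.5]: (357.7+317.9)/2 × 2 = 675.6
  [9.5→10]: (317.9+306.8)/2 × 0.5 = 156.175
  [10→11]: (306.8+284.2)/2 × 1 = 295.5
  Sum = 3031.75 ng/mL·hr
Tail: C_last/k_e = 284.2/0.106 = 2681.132
AUC_0→∞ (sublingual tablet) = 3031.75 + 2681.132 = 5712.882 ng/mL·hr
F = (AUC_ev/D_ev)/(AUC_iv/D_iv) = (5712.882/500)/(10300/250) = 11.425764/41.2 = 0.2773

F = 0.277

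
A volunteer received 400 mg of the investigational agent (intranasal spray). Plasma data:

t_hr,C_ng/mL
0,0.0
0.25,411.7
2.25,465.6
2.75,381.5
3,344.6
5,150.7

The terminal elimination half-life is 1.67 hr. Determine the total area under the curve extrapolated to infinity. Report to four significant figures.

AUC = 2090 ng/mL·hr

Trapezoidal AUC_0→5:
  [0→0.25]: (0.0+411.7)/2 × 0.25 = 51.4625
  [0.25→2.25]: (411.7+465.6)/2 × 2 = 877.3
  [2.25→2.75]: (465.6+381.5)/2 × 0.5 = 211.775
  [2.75→3]: (381.5+344.6)/2 × 0.25 = 90.7625
  [3→5]: (344.6+150.7)/2 × 2 = 495.3
  Sum = 1726.6 ng/mL·hr
k_e = ln2 / t½ = 0.693147 / 1.67 = 0.4151 hr^-1
Extrapolated tail: C_last / k_e = 150.7 / 0.4151 = 363.045
AUC_0→∞ = 1726.6 + 363.045 = 2089.645 ng/mL·hr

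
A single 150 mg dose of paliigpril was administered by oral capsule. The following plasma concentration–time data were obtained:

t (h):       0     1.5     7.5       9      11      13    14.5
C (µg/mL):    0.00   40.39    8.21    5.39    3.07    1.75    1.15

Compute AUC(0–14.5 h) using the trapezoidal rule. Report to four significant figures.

Trapezoidal AUC_0→14.5:
  [0→1.5]: (0.00+40.39)/2 × 1.5 = 30.2925
  [1.5→7.5]: (40.39+8.21)/2 × 6 = 145.8
  [7.5→9]: (8.21+5.39)/2 × 1.5 = 10.2
  [9→11]: (5.39+3.07)/2 × 2 = 8.46
  [11→13]: (3.07+1.75)/2 × 2 = 4.82
  [13→14.5]: (1.75+1.15)/2 × 1.5 = 2.175
  Sum = 201.7475 µg/mL·h

AUC = 201.7 µg/mL·h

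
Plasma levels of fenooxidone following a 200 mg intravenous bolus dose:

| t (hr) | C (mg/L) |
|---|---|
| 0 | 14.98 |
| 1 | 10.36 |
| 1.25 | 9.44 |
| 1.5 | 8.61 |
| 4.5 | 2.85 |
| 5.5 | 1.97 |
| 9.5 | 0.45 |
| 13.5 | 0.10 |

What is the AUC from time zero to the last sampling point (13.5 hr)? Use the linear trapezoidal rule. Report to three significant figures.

AUC = 42.9 mg/L·hr

Trapezoidal AUC_0→13.5:
  [0→1]: (14.98+10.36)/2 × 1 = 12.67
  [1→1.25]: (10.36+9.44)/2 × 0.25 = 2.475
  [1.25→1.5]: (9.44+8.61)/2 × 0.25 = 2.25625
  [1.5→4.5]: (8.61+2.85)/2 × 3 = 17.19
  [4.5→5.5]: (2.85+1.97)/2 × 1 = 2.41
  [5.5→9.5]: (1.97+0.45)/2 × 4 = 4.84
  [9.5→13.5]: (0.45+0.10)/2 × 4 = 1.1
  Sum = 42.94125 mg/L·hr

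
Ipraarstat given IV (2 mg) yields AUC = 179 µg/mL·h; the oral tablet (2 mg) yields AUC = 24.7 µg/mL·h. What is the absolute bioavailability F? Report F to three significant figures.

F = (AUC_ev / D_ev) / (AUC_iv / D_iv)
  = (24.7/2) / (179/2)
  = 12.35 / 89.5 = 0.1380

F = 0.138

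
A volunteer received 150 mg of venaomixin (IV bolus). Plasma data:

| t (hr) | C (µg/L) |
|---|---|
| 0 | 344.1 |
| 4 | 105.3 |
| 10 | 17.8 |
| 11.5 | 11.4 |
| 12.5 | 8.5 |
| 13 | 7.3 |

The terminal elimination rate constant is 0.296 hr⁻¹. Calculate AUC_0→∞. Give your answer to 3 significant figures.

AUC = 1330 µg/L·hr

Trapezoidal AUC_0→13:
  [0→4]: (344.1+105.3)/2 × 4 = 898.8
  [4→10]: (105.3+17.8)/2 × 6 = 369.3
  [10→11.5]: (17.8+11.4)/2 × 1.5 = 21.9
  [11.5→12.5]: (11.4+8.5)/2 × 1 = 9.95
  [12.5→13]: (8.5+7.3)/2 × 0.5 = 3.95
  Sum = 1303.9 µg/L·hr
Extrapolated tail: C_last / k_e = 7.3 / 0.296 = 24.662
AUC_0→∞ = 1303.9 + 24.662 = 1328.562 µg/L·hr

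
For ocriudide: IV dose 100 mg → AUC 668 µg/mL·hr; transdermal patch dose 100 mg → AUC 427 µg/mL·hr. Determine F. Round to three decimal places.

F = 0.639

F = (AUC_ev / D_ev) / (AUC_iv / D_iv)
  = (427/100) / (668/100)
  = 4.27 / 6.68 = 0.6392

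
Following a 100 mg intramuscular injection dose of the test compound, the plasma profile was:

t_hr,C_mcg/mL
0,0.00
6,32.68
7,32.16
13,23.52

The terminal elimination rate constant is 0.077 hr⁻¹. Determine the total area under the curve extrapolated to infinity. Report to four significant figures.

AUC = 603.0 mcg/mL·hr

Trapezoidal AUC_0→13:
  [0→6]: (0.00+32.68)/2 × 6 = 98.04
  [6→7]: (32.68+32.16)/2 × 1 = 32.42
  [7→13]: (32.16+23.52)/2 × 6 = 167.04
  Sum = 297.5 mcg/mL·hr
Extrapolated tail: C_last / k_e = 23.52 / 0.077 = 305.455
AUC_0→∞ = 297.5 + 305.455 = 602.955 mcg/mL·hr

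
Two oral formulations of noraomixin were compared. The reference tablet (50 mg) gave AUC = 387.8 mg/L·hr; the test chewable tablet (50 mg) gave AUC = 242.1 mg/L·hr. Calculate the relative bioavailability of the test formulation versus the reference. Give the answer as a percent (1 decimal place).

F_rel = (AUC_test/D_test) / (AUC_ref/D_ref)
      = (242.1/50) / (387.8/50)
      = 4.842 / 7.756 = 0.6243 = 62.43%

F_rel = 62.4%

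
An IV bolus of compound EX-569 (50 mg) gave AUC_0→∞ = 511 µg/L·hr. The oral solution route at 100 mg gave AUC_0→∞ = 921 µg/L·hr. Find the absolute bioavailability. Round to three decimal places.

F = (AUC_ev / D_ev) / (AUC_iv / D_iv)
  = (921/100) / (511/50)
  = 9.21 / 10.22 = 0.9012

F = 0.901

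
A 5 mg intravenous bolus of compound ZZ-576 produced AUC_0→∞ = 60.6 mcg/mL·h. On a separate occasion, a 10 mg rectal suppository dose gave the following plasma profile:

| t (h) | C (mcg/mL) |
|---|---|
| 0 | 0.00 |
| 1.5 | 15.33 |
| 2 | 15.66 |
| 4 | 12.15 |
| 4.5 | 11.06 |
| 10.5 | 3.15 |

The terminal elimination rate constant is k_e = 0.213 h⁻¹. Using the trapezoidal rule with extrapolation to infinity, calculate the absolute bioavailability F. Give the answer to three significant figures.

Trapezoidal AUC_0→10.5 (rectal suppository):
  [0→1.5]: (0.00+15.33)/2 × 1.5 = 11.4975
  [1.5→2]: (15.33+15.66)/2 × 0.5 = 7.7475
  [2→4]: (15.66+12.15)/2 × 2 = 27.81
  [4→4.5]: (12.15+11.06)/2 × 0.5 = 5.8025
  [4.5→10.5]: (11.06+3.15)/2 × 6 = 42.63
  Sum = 95.4875 mcg/mL·h
Tail: C_last/k_e = 3.15/0.213 = 14.789
AUC_0→∞ (rectal suppository) = 95.4875 + 14.789 = 110.2765 mcg/mL·h
F = (AUC_ev/D_ev)/(AUC_iv/D_iv) = (110.2765/10)/(60.6/5) = 11.02765/12.12 = 0.9099

F = 0.910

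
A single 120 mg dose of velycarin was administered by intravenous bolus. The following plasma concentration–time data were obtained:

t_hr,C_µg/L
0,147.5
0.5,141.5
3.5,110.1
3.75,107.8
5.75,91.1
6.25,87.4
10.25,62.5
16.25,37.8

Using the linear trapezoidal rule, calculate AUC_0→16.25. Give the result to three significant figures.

Trapezoidal AUC_0→16.25:
  [0→0.5]: (147.5+141.5)/2 × 0.5 = 72.25
  [0.5→3.5]: (141.5+110.1)/2 × 3 = 377.4
  [3.5→3.75]: (110.1+107.8)/2 × 0.25 = 27.2375
  [3.75→5.75]: (107.8+91.1)/2 × 2 = 198.9
  [5.75→6.25]: (91.1+87.4)/2 × 0.5 = 44.625
  [6.25→10.25]: (87.4+62.5)/2 × 4 = 299.8
  [10.25→16.25]: (62.5+37.8)/2 × 6 = 300.9
  Sum = 1321.1125 µg/L·hr

AUC = 1320 µg/L·hr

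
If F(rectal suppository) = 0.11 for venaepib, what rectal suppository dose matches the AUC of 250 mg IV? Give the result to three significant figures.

D_rectal = 2270 mg

For equal systemic exposure: F × D_ev = D_iv
D_ev = D_iv / F = 250 / 0.11 = 2272.73 mg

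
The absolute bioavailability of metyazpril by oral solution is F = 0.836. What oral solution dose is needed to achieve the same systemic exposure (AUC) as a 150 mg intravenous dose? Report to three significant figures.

For equal systemic exposure: F × D_ev = D_iv
D_ev = D_iv / F = 150 / 0.836 = 179.426 mg

D_oral = 179 mg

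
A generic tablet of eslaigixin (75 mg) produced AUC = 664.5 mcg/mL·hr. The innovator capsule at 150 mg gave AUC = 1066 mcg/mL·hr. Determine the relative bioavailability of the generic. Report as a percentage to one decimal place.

F_rel = (AUC_test/D_test) / (AUC_ref/D_ref)
      = (664.5/75) / (1066/150)
      = 8.86 / 7.10667 = 1.2467 = 124.67%

F_rel = 124.7%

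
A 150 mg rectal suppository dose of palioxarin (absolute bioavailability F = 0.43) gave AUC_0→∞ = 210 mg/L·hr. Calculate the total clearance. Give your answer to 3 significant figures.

CL = 0.307 L/hr

CL = F × Dose / AUC_0→∞
   = 0.43 × 150 / 210 = 0.307143 L/hr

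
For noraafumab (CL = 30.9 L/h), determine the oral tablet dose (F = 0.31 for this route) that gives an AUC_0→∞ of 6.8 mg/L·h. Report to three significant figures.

Dose = 678 mg

Dose = CL × AUC_0→∞ / F
     = 30.9 × 6.8 / 0.31 = 677.806 mg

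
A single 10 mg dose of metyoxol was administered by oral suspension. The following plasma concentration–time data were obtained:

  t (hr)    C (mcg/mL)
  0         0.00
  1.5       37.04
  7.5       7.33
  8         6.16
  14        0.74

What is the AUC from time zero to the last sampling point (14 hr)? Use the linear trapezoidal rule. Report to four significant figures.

Trapezoidal AUC_0→14:
  [0→1.5]: (0.00+37.04)/2 × 1.5 = 27.78
  [1.5→7.5]: (37.04+7.33)/2 × 6 = 133.11
  [7.5→8]: (7.33+6.16)/2 × 0.5 = 3.3725
  [8→14]: (6.16+0.74)/2 × 6 = 20.7
  Sum = 184.9625 mcg/mL·hr

AUC = 185.0 mcg/mL·hr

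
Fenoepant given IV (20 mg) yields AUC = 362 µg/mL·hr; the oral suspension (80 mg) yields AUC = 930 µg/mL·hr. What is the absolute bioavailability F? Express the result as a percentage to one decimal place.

F = (AUC_ev / D_ev) / (AUC_iv / D_iv)
  = (930/80) / (362/20)
  = 11.625 / 18.1 = 0.6423
  = 64.23%

F = 64.2%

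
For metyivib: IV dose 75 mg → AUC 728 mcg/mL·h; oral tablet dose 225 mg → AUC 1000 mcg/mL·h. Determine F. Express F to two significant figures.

F = (AUC_ev / D_ev) / (AUC_iv / D_iv)
  = (1000/225) / (728/75)
  = 4.44444 / 9.70667 = 0.4579

F = 0.46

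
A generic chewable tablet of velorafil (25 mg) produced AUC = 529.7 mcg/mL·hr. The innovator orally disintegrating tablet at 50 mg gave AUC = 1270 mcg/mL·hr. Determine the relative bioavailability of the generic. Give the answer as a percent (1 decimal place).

F_rel = 83.4%

F_rel = (AUC_test/D_test) / (AUC_ref/D_ref)
      = (529.7/25) / (1270/50)
      = 21.188 / 25.4 = 0.8342 = 83.42%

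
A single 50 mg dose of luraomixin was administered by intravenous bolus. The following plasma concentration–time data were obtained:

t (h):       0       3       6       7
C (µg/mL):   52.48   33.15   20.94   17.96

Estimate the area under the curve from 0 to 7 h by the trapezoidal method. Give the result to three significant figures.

Trapezoidal AUC_0→7:
  [0→3]: (52.48+33.15)/2 × 3 = 128.445
  [3→6]: (33.15+20.94)/2 × 3 = 81.135
  [6→7]: (20.94+17.96)/2 × 1 = 19.45
  Sum = 229.03 µg/mL·h

AUC = 229 µg/mL·h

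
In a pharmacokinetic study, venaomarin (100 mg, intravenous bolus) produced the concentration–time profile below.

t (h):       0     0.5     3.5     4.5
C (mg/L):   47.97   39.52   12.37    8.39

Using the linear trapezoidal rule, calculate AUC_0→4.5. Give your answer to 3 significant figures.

AUC = 110 mg/L·h

Trapezoidal AUC_0→4.5:
  [0→0.5]: (47.97+39.52)/2 × 0.5 = 21.8725
  [0.5→3.5]: (39.52+12.37)/2 × 3 = 77.835
  [3.5→4.5]: (12.37+8.39)/2 × 1 = 10.38
  Sum = 110.0875 mg/L·h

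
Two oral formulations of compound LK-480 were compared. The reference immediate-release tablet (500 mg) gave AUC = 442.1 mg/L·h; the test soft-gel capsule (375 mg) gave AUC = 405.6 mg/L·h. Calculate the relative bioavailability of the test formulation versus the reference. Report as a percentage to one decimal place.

F_rel = 122.3%

F_rel = (AUC_test/D_test) / (AUC_ref/D_ref)
      = (405.6/375) / (442.1/500)
      = 1.0816 / 0.8842 = 1.2233 = 122.33%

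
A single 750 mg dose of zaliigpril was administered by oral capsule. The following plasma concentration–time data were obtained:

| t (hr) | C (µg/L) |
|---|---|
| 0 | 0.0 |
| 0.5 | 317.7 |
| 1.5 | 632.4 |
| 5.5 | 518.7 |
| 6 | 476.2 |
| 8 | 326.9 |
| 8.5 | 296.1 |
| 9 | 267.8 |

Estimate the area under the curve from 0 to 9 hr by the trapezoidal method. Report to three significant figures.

AUC = 4210 µg/L·hr

Trapezoidal AUC_0→9:
  [0→0.5]: (0.0+317.7)/2 × 0.5 = 79.425
  [0.5→1.5]: (317.7+632.4)/2 × 1 = 475.05
  [1.5→5.5]: (632.4+518.7)/2 × 4 = 2302.2
  [5.5→6]: (518.7+476.2)/2 × 0.5 = 248.725
  [6→8]: (476.2+326.9)/2 × 2 = 803.1
  [8→8.5]: (326.9+296.1)/2 × 0.5 = 155.75
  [8.5→9]: (296.1+267.8)/2 × 0.5 = 140.975
  Sum = 4205.225 µg/L·hr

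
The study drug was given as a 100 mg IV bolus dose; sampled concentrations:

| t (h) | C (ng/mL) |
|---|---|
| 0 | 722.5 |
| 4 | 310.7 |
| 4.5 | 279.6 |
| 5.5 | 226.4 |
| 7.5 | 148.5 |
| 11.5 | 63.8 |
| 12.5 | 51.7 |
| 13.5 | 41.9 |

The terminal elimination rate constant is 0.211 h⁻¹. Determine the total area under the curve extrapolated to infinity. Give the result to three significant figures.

AUC = 3570 ng/mL·h

Trapezoidal AUC_0→13.5:
  [0→4]: (722.5+310.7)/2 × 4 = 2066.4
  [4→4.5]: (310.7+279.6)/2 × 0.5 = 147.575
  [4.5→5.5]: (279.6+226.4)/2 × 1 = 253.0
  [5.5→7.5]: (226.4+148.5)/2 × 2 = 374.9
  [7.5→11.5]: (148.5+63.8)/2 × 4 = 424.6
  [11.5→12.5]: (63.8+51.7)/2 × 1 = 57.75
  [12.5→13.5]: (51.7+41.9)/2 × 1 = 46.8
  Sum = 3371.025 ng/mL·h
Extrapolated tail: C_last / k_e = 41.9 / 0.211 = 198.578
AUC_0→∞ = 3371.025 + 198.578 = 3569.603 ng/mL·h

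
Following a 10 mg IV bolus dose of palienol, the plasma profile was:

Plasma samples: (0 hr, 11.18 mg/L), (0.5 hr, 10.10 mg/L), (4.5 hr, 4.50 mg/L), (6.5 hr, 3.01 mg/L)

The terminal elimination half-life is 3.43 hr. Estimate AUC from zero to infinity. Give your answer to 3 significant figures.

AUC = 56.9 mg/L·hr

Trapezoidal AUC_0→6.5:
  [0→0.5]: (11.18+10.10)/2 × 0.5 = 5.32
  [0.5→4.5]: (10.10+4.50)/2 × 4 = 29.2
  [4.5→6.5]: (4.50+3.01)/2 × 2 = 7.51
  Sum = 42.03 mg/L·hr
k_e = ln2 / t½ = 0.693147 / 3.43 = 0.2021 hr^-1
Extrapolated tail: C_last / k_e = 3.01 / 0.2021 = 14.894
AUC_0→∞ = 42.03 + 14.894 = 56.924 mg/L·hr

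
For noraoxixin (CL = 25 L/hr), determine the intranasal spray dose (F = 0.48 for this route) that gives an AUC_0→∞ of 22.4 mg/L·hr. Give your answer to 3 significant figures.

Dose = CL × AUC_0→∞ / F
     = 25 × 22.4 / 0.48 = 1166.67 mg

Dose = 1170 mg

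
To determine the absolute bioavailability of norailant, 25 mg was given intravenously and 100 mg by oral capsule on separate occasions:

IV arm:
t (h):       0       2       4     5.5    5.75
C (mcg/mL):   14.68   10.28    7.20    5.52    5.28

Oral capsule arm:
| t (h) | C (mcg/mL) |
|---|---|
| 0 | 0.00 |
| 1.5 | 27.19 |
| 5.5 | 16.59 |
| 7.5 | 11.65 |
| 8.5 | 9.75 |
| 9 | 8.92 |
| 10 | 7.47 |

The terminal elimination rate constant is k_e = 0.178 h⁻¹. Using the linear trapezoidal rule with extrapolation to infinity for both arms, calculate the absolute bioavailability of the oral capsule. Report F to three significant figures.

F = 0.608

Trapezoidal AUC_0→5.75 (IV):
  [0→2]: (14.68+10.28)/2 × 2 = 24.96
  [2→4]: (10.28+7.20)/2 × 2 = 17.48
  [4→5.5]: (7.20+5.52)/2 × 1.5 = 9.54
  [5.5→5.75]: (5.52+5.28)/2 × 0.25 = 1.35
  Sum = 53.33 mcg/mL·h
IV tail: 5.28/0.178 = 29.663; AUC_iv,0→∞ = 53.33 + 29.663 = 82.993 mcg/mL·h
Trapezoidal AUC_0→10 (oral capsule):
  [0→1.5]: (0.00+27.19)/2 × 1.5 = 20.3925
  [1.5→5.5]: (27.19+16.59)/2 × 4 = 87.56
  [5.5→7.5]: (16.59+11.65)/2 × 2 = 28.24
  [7.5→8.5]: (11.65+9.75)/2 × 1 = 10.7
  [8.5→9]: (9.75+8.92)/2 × 0.5 = 4.6675
  [9→10]: (8.92+7.47)/2 × 1 = 8.195
  Sum = 159.755 mcg/mL·h
oral capsule tail: 7.47/0.178 = 41.966; AUC_ev,0→∞ = 159.755 + 41.966 = 201.721 mcg/mL·h
F = (AUC_ev/D_ev)/(AUC_iv/D_iv) = (201.721/100)/(82.993/25) = 2.01721/3.31972 = 0.6076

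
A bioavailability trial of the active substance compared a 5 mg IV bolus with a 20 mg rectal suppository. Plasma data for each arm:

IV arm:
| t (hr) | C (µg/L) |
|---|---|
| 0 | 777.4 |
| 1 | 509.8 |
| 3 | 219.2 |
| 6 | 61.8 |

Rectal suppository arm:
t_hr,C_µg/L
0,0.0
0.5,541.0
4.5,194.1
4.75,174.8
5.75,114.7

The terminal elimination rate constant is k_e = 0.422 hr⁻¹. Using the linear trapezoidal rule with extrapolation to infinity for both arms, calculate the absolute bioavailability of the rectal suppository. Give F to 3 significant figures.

Trapezoidal AUC_0→6 (IV):
  [0→1]: (777.4+509.8)/2 × 1 = 643.6
  [1→3]: (509.8+219.2)/2 × 2 = 729.0
  [3→6]: (219.2+61.8)/2 × 3 = 421.5
  Sum = 1794.1 µg/L·hr
IV tail: 61.8/0.422 = 146.445; AUC_iv,0→∞ = 1794.1 + 146.445 = 1940.545 µg/L·hr
Trapezoidal AUC_0→5.75 (rectal suppository):
  [0→0.5]: (0.0+541.0)/2 × 0.5 = 135.25
  [0.5→4.5]: (541.0+194.1)/2 × 4 = 1470.2
  [4.5→4.75]: (194.1+174.8)/2 × 0.25 = 46.1125
  [4.75→5.75]: (174.8+114.7)/2 × 1 = 144.75
  Sum = 1796.3125 µg/L·hr
rectal suppository tail: 114.7/0.422 = 271.801; AUC_ev,0→∞ = 1796.3125 + 271.801 = 2068.1135 µg/L·hr
F = (AUC_ev/D_ev)/(AUC_iv/D_iv) = (2068.1135/20)/(1940.545/5) = 103.406/388.109 = 0.2664

F = 0.266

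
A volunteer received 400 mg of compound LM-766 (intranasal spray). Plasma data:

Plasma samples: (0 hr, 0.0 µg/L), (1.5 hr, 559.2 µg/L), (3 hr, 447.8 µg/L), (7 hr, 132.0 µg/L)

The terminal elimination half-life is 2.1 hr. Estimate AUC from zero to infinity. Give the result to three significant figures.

AUC = 2730 µg/L·hr

Trapezoidal AUC_0→7:
  [0→1.5]: (0.0+559.2)/2 × 1.5 = 419.4
  [1.5→3]: (559.2+447.8)/2 × 1.5 = 755.25
  [3→7]: (447.8+132.0)/2 × 4 = 1159.6
  Sum = 2334.25 µg/L·hr
k_e = ln2 / t½ = 0.693147 / 2.1 = 0.3301 hr^-1
Extrapolated tail: C_last / k_e = 132.0 / 0.3301 = 399.879
AUC_0→∞ = 2334.25 + 399.879 = 2734.129 µg/L·hr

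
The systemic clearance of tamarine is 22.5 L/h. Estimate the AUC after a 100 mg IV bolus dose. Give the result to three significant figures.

AUC_0→∞ = Dose_iv / CL
        = 100 / 22.5 = 4.44444 mg/L·h

AUC = 4.44 mg/L·h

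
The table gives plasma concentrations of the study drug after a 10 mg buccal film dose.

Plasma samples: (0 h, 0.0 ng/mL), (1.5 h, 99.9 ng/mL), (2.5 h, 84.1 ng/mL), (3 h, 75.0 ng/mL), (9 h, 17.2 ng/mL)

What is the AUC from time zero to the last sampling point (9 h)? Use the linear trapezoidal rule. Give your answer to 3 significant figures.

AUC = 483 ng/mL·h

Trapezoidal AUC_0→9:
  [0→1.5]: (0.0+99.9)/2 × 1.5 = 74.925
  [1.5→2.5]: (99.9+84.1)/2 × 1 = 92.0
  [2.5→3]: (84.1+75.0)/2 × 0.5 = 39.775
  [3→9]: (75.0+17.2)/2 × 6 = 276.6
  Sum = 483.3 ng/mL·h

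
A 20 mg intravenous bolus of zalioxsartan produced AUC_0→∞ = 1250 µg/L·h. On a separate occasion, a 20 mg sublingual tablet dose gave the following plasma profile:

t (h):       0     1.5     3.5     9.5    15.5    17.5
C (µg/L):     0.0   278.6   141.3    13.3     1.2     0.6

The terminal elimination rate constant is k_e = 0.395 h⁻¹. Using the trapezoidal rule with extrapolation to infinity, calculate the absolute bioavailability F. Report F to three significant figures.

Trapezoidal AUC_0→17.5 (sublingual tablet):
  [0→1.5]: (0.0+278.6)/2 × 1.5 = 208.95
  [1.5→3.5]: (278.6+141.3)/2 × 2 = 419.9
  [3.5→9.5]: (141.3+13.3)/2 × 6 = 463.8
  [9.5→15.5]: (13.3+1.2)/2 × 6 = 43.5
  [15.5→17.5]: (1.2+0.6)/2 × 2 = 1.8
  Sum = 1137.95 µg/L·h
Tail: C_last/k_e = 0.6/0.395 = 1.519
AUC_0→∞ (sublingual tablet) = 1137.95 + 1.519 = 1139.469 µg/L·h
F = (AUC_ev/D_ev)/(AUC_iv/D_iv) = (1139.469/20)/(1250/20) = 56.97345/62.5 = 0.9116

F = 0.912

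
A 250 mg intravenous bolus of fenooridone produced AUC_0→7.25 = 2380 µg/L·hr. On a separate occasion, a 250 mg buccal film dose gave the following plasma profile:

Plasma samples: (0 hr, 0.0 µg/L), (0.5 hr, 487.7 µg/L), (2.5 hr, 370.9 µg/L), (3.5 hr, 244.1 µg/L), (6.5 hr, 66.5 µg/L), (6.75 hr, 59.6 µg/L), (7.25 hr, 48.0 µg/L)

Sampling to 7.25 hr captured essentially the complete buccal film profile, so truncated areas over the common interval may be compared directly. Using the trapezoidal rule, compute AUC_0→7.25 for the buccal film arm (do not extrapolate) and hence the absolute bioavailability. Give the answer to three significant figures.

Trapezoidal AUC_0→7.25 (buccal film):
  [0→0.5]: (0.0+487.7)/2 × 0.5 = 121.925
  [0.5→2.5]: (487.7+370.9)/2 × 2 = 858.6
  [2.5→3.5]: (370.9+244.1)/2 × 1 = 307.5
  [3.5→6.5]: (244.1+66.5)/2 × 3 = 465.9
  [6.5→6.75]: (66.5+59.6)/2 × 0.25 = 15.7625
  [6.75→7.25]: (59.6+48.0)/2 × 0.5 = 26.9
  Sum = 1796.5875 µg/L·hr
F = (AUC_ev/D_ev)/(AUC_iv/D_iv) = (1796.5875/250)/(2380/250) = 7.18635/9.52 = 0.7549

F = 0.755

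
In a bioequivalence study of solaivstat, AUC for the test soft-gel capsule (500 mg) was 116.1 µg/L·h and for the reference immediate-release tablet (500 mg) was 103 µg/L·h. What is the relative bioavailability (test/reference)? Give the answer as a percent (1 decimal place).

F_rel = (AUC_test/D_test) / (AUC_ref/D_ref)
      = (116.1/500) / (103/500)
      = 0.2322 / 0.206 = 1.1272 = 112.72%

F_rel = 112.7%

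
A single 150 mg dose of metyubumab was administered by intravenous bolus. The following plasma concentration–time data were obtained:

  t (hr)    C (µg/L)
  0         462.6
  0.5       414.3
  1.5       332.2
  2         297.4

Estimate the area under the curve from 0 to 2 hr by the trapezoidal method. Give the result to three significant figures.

Trapezoidal AUC_0→2:
  [0→0.5]: (462.6+414.3)/2 × 0.5 = 219.225
  [0.5→1.5]: (414.3+332.2)/2 × 1 = 373.25
  [1.5→2]: (332.2+297.4)/2 × 0.5 = 157.4
  Sum = 749.875 µg/L·hr

AUC = 750 µg/L·hr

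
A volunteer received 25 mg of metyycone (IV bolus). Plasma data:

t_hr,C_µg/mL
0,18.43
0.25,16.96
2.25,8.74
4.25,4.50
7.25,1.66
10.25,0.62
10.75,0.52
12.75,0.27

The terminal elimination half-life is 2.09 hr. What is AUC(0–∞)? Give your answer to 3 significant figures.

AUC = 57.9 µg/mL·hr

Trapezoidal AUC_0→12.75:
  [0→0.25]: (18.43+16.96)/2 × 0.25 = 4.42375
  [0.25→2.25]: (16.96+8.74)/2 × 2 = 25.7
  [2.25→4.25]: (8.74+4.50)/2 × 2 = 13.24
  [4.25→7.25]: (4.50+1.66)/2 × 3 = 9.24
  [7.25→10.25]: (1.66+0.62)/2 × 3 = 3.42
  [10.25→10.75]: (0.62+0.52)/2 × 0.5 = 0.285
  [10.75→12.75]: (0.52+0.27)/2 × 2 = 0.79
  Sum = 57.09875 µg/mL·hr
k_e = ln2 / t½ = 0.693147 / 2.09 = 0.3316 hr^-1
Extrapolated tail: C_last / k_e = 0.27 / 0.3316 = 0.814
AUC_0→∞ = 57.09875 + 0.814 = 57.91275 µg/mL·hr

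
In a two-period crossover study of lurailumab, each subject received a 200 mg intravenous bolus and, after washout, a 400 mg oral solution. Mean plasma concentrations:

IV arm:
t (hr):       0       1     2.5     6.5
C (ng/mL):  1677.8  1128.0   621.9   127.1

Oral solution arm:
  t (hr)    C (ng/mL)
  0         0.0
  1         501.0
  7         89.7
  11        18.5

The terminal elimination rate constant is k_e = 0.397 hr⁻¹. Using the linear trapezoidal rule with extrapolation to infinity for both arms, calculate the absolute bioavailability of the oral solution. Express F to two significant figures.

Trapezoidal AUC_0→6.5 (IV):
  [0→1]: (1677.8+1128.0)/2 × 1 = 1402.9
  [1→2.5]: (1128.0+621.9)/2 × 1.5 = 1312.425
  [2.5→6.5]: (621.9+127.1)/2 × 4 = 1498.0
  Sum = 4213.325 ng/mL·hr
IV tail: 127.1/0.397 = 320.151; AUC_iv,0→∞ = 4213.325 + 320.151 = 4533.476 ng/mL·hr
Trapezoidal AUC_0→11 (oral solution):
  [0→1]: (0.0+501.0)/2 × 1 = 250.5
  [1→7]: (501.0+89.7)/2 × 6 = 1772.1
  [7→11]: (89.7+18.5)/2 × 4 = 216.4
  Sum = 2239.0 ng/mL·hr
oral solution tail: 18.5/0.397 = 46.599; AUC_ev,0→∞ = 2239.0 + 46.599 = 2285.599 ng/mL·hr
F = (AUC_ev/D_ev)/(AUC_iv/D_iv) = (2285.599/400)/(4533.476/200) = 5.7139975/22.66738 = 0.2521

F = 0.25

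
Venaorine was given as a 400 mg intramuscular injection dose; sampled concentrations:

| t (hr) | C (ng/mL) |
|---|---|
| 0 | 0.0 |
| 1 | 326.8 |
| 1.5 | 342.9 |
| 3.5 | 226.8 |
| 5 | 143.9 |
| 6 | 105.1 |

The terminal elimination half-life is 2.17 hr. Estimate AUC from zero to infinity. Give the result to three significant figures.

Trapezoidal AUC_0→6:
  [0→1]: (0.0+326.8)/2 × 1 = 163.4
  [1→1.5]: (326.8+342.9)/2 × 0.5 = 167.425
  [1.5→3.5]: (342.9+226.8)/2 × 2 = 569.7
  [3.5→5]: (226.8+143.9)/2 × 1.5 = 278.025
  [5→6]: (143.9+105.1)/2 × 1 = 124.5
  Sum = 1303.05 ng/mL·hr
k_e = ln2 / t½ = 0.693147 / 2.17 = 0.3194 hr^-1
Extrapolated tail: C_last / k_e = 105.1 / 0.3194 = 329.054
AUC_0→∞ = 1303.05 + 329.054 = 1632.104 ng/mL·hr

AUC = 1630 ng/mL·hr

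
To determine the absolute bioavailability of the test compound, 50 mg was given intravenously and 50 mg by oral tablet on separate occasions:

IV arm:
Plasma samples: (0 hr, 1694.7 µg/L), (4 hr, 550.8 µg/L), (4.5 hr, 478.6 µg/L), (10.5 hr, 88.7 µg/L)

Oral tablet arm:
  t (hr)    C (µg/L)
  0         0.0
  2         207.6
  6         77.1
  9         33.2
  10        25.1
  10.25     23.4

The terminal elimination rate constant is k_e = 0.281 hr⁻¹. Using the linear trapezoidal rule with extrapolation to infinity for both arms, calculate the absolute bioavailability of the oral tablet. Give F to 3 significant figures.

Trapezoidal AUC_0→10.5 (IV):
  [0→4]: (1694.7+550.8)/2 × 4 = 4491.0
  [4→4.5]: (550.8+478.6)/2 × 0.5 = 257.35
  [4.5→10.5]: (478.6+88.7)/2 × 6 = 1701.9
  Sum = 6450.25 µg/L·hr
IV tail: 88.7/0.281 = 315.658; AUC_iv,0→∞ = 6450.25 + 315.658 = 6765.908 µg/L·hr
Trapezoidal AUC_0→10.25 (oral tablet):
  [0→2]: (0.0+207.6)/2 × 2 = 207.6
  [2→6]: (207.6+77.1)/2 × 4 = 569.4
  [6→9]: (77.1+33.2)/2 × 3 = 165.45
  [9→10]: (33.2+25.1)/2 × 1 = 29.15
  [10→10.25]: (25.1+23.4)/2 × 0.25 = 6.0625
  Sum = 977.6625 µg/L·hr
oral tablet tail: 23.4/0.281 = 83.274; AUC_ev,0→∞ = 977.6625 + 83.274 = 1060.9365 µg/L·hr
F = (AUC_ev/D_ev)/(AUC_iv/D_iv) = (1060.9365/50)/(6765.908/50) = 21.21873/135.31816 = 0.1568

F = 0.157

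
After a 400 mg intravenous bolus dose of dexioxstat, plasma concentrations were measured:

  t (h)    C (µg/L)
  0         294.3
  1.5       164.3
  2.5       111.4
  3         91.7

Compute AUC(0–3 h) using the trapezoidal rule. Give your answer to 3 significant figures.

AUC = 533 µg/L·h

Trapezoidal AUC_0→3:
  [0→1.5]: (294.3+164.3)/2 × 1.5 = 343.95
  [1.5→2.5]: (164.3+111.4)/2 × 1 = 137.85
  [2.5→3]: (111.4+91.7)/2 × 0.5 = 50.775
  Sum = 532.575 µg/L·h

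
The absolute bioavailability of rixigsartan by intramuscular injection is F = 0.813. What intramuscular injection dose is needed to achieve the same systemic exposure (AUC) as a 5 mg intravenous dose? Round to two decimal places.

D_intramuscular = 6.15 mg

For equal systemic exposure: F × D_ev = D_iv
D_ev = D_iv / F = 5 / 0.813 = 6.15006 mg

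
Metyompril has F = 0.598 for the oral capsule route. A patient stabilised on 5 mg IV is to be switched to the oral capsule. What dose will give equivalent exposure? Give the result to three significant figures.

D_oral = 8.36 mg

For equal systemic exposure: F × D_ev = D_iv
D_ev = D_iv / F = 5 / 0.598 = 8.3612 mg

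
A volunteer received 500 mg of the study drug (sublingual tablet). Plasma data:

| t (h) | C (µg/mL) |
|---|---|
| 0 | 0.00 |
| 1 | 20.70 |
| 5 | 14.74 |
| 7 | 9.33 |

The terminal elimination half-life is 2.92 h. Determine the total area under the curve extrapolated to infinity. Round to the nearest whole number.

Trapezoidal AUC_0→7:
  [0→1]: (0.00+20.70)/2 × 1 = 10.35
  [1→5]: (20.70+14.74)/2 × 4 = 70.88
  [5→7]: (14.74+9.33)/2 × 2 = 24.07
  Sum = 105.3 µg/mL·h
k_e = ln2 / t½ = 0.693147 / 2.92 = 0.2374 h^-1
Extrapolated tail: C_last / k_e = 9.33 / 0.2374 = 39.301
AUC_0→∞ = 105.3 + 39.301 = 144.601 µg/mL·h

AUC = 145 µg/mL·h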